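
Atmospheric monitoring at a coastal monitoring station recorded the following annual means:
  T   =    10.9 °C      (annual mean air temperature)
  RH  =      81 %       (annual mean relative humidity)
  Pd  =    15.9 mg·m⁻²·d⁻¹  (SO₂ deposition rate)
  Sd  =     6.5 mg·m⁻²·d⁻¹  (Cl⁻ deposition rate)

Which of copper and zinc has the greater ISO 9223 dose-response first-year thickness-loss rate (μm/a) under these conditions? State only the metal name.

copper: T>10 °C ⇒ hinge -0.080·(10.9−10) = -0.0720
  SO₂ term: 0.0053·15.9^0.26·exp(0.059·81-0.0720) = 1.205
  Cl⁻ term: 0.01025·6.5^0.27·exp(0.036·81+0.049·10.9) = 0.5353
  sum: 1.205 + 0.5353 → r_corr = 1.74 μm/a
zinc: T>10 °C ⇒ hinge -0.071·(10.9−10) = -0.0639
  Pd branch = 0.0129·Pd^0.44·e^(0.046·RH+f) = 1.697 μm/a
  Cl⁻ term: 0.0175·6.5^0.57·exp(0.008·81+0.085·10.9) = 0.2456
  sum: 1.697 + 0.2456 → r_corr = 1.942 μm/a
Ordering by μm/a: zinc (1.94) > copper (1.74)

zinc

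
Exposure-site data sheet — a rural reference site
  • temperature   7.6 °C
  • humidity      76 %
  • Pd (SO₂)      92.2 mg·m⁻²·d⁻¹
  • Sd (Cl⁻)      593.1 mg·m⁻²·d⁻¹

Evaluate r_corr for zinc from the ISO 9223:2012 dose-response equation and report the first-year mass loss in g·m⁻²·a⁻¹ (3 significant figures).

r_corr = 37.0 g·m⁻²·a⁻¹

zinc: T≤10 °C ⇒ hinge +0.038·(7.6−10) = -0.0912
  sulphur-dioxide contribution → 2.843 μm/a
  chloride contribution → 2.335 μm/a
  total first-year rate 5.178 μm/a
Convert to mass loss: 5.178 μm/a × 7.14 g/cm³ = 36.97 g·m⁻²·a⁻¹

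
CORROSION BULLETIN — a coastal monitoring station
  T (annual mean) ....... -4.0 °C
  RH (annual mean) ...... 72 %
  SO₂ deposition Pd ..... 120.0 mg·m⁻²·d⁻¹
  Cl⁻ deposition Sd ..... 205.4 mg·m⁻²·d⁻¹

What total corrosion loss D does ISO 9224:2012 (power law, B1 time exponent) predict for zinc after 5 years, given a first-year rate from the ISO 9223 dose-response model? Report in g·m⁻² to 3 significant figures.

D(5) = 57.3 g·m⁻²

zinc: temperature factor f = +0.038·(-14.0) = -0.5320
  Pd branch = 0.0129·Pd^0.44·e^(0.046·RH+f) = 1.709 μm/a
  Sd branch = 0.0175·Sd^0.57·e^(0.008·RH+0.085·T) = 0.461 μm/a
  r_corr = 1.709 + 0.461 = 2.17 μm/a
ISO 9224: D(t) = r_corr · t^b with b = 0.813 (zinc, B1)
  D(5) = 2.17 × 5^0.813 = 2.17 × 3.701 = 8.031 μm
  Mass loss = 8.031 μm × 7.14 g/cm³ = 57.34 g·m⁻²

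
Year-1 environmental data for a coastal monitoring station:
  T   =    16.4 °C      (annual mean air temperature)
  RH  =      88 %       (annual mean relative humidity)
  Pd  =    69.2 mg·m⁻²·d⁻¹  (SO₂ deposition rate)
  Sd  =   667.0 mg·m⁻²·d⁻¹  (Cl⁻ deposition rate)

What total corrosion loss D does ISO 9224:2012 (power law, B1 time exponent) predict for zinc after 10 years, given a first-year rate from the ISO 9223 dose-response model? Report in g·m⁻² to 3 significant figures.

D(10) = 410 g·m⁻²

zinc: temperature factor f = -0.071·(6.4) = -0.4544
  SO₂ term: 0.0129·69.2^0.44·exp(0.046·88-0.4544) = 3.026
  Cl⁻ term: 0.0175·667.0^0.57·exp(0.008·88+0.085·16.4) = 5.807
  r_corr = 3.026 + 5.807 = 8.833 μm/a
Long-term exponent b (ISO 9224 Table 2, B1) = 0.813
  D(10) = 8.833 × 10^0.813 = 8.833 × 6.501 = 57.43 μm
  Mass loss = 57.43 μm × 7.14 g/cm³ = 410 g·m⁻²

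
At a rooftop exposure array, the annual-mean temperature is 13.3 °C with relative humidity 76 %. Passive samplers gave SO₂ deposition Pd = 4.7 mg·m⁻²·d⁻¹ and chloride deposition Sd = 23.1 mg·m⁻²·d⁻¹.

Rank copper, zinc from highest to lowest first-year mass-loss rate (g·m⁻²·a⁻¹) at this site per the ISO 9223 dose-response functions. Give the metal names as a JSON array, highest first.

copper: T>10 °C ⇒ hinge -0.080·(13.3−10) = -0.2640
  SO₂ term: 0.0053·4.7^0.26·exp(0.059·76-0.2640) = 0.5392
  Sd branch = 0.01025·Sd^0.27·e^(0.036·RH+0.049·T) = 0.7082 μm/a
  r_corr = 0.5392 + 0.7082 = 1.247 μm/a
  mass loss = 1.247 μm/a × 8.96 g/cm³ = 11.18 g·m⁻²·a⁻¹
zinc: temperature factor f = -0.071·(3.3) = -0.2343
  Pd branch = 0.0129·Pd^0.44·e^(0.046·RH+f) = 0.665 μm/a
  Sd branch = 0.0175·Sd^0.57·e^(0.008·RH+0.085·T) = 0.5961 μm/a
  sum: 0.665 + 0.5961 → r_corr = 1.261 μm/a
  mass loss = 1.261 μm/a × 7.14 g/cm³ = 9.005 g·m⁻²·a⁻¹
Ordering by g·m⁻²·a⁻¹: copper (11.2) > zinc (9)

["copper", "zinc"]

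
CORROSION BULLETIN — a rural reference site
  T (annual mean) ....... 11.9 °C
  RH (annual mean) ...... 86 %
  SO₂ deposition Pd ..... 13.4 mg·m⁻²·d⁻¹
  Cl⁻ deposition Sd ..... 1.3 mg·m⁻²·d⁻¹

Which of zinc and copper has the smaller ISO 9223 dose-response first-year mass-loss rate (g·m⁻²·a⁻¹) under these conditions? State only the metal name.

zinc

zinc: temperature factor f = -0.071·(1.9) = -0.1349
  sulphur-dioxide contribution → 1.845 μm/a
  chloride contribution → 0.1112 μm/a
  ⇒ r_corr(zinc) = 1.956 μm/a
  mass loss = 1.956 μm/a × 7.14 g/cm³ = 13.97 g·m⁻²·a⁻¹
copper: f(T) = -0.080·(T−10) [T>10 °C] = -0.1520
  sulphur-dioxide contribution → 1.429 μm/a
  chloride contribution → 0.4358 μm/a
  ⇒ r_corr(copper) = 1.864 μm/a
  mass loss = 1.864 μm/a × 8.96 g/cm³ = 16.71 g·m⁻²·a⁻¹
Ordering by g·m⁻²·a⁻¹: copper (16.7) > zinc (14)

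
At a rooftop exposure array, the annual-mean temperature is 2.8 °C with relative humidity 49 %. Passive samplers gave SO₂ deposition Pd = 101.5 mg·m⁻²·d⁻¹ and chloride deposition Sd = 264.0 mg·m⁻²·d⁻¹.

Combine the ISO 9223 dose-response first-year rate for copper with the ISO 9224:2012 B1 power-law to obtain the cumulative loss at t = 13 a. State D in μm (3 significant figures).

D(13) = 2.42 μm

copper: f(T) = +0.126·(T−10) [T≤10 °C] = -0.9072
  Pd branch = 0.0053·Pd^0.26·e^(0.059·RH+f) = 0.1281 μm/a
  Sd branch = 0.01025·Sd^0.27·e^(0.036·RH+0.049·T) = 0.3092 μm/a
  sum: 0.1281 + 0.3092 → r_corr = 0.4373 μm/a
ISO 9224: D(t) = r_corr · t^b with b = 0.667 (copper, B1)
  D(13) = 0.4373 × 13^0.667 = 0.4373 × 5.534 = 2.42 μm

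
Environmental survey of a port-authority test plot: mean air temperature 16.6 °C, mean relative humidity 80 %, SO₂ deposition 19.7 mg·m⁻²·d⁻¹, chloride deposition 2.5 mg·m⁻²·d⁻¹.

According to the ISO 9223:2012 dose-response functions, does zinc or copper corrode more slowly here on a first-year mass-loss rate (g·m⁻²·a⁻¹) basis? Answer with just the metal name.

zinc

zinc: temperature factor f = -0.071·(6.6) = -0.4686
  sulphur-dioxide contribution → 1.188 μm/a
  chloride contribution → 0.2294 μm/a
  ⇒ r_corr(zinc) = 1.417 μm/a
  mass loss = 1.417 μm/a × 7.14 g/cm³ = 10.12 g·m⁻²·a⁻¹
copper: temperature factor f = -0.080·(6.6) = -0.5280
  sulphur-dioxide contribution → 0.761 μm/a
  chloride contribution → 0.5275 μm/a
  total first-year rate 1.288 μm/a
  mass loss = 1.288 μm/a × 8.96 g/cm³ = 11.54 g·m⁻²·a⁻¹
Ordering by g·m⁻²·a⁻¹: copper (11.5) > zinc (10.1)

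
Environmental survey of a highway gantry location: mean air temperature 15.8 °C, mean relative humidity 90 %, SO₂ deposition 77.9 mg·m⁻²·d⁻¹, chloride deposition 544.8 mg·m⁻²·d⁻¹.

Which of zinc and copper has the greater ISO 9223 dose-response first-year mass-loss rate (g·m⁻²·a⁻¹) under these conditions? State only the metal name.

zinc: f(T) = -0.071·(T−10) [T>10 °C] = -0.4118
  Pd branch = 0.0129·Pd^0.44·e^(0.046·RH+f) = 3.648 μm/a
  Cl⁻ term: 0.0175·544.8^0.57·exp(0.008·90+0.085·15.8) = 4.996
  sum: 3.648 + 4.996 → r_corr = 8.644 μm/a
  mass loss = 8.644 μm/a × 7.14 g/cm³ = 61.72 g·m⁻²·a⁻¹
copper: T>10 °C ⇒ hinge -0.080·(15.8−10) = -0.4640
  SO₂ term: 0.0053·77.9^0.26·exp(0.059·90-0.4640) = 2.093
  Sd branch = 0.01025·Sd^0.27·e^(0.036·RH+0.049·T) = 3.111 μm/a
  r_corr = 2.093 + 3.111 = 5.203 μm/a
  mass loss = 5.203 μm/a × 8.96 g/cm³ = 46.62 g·m⁻²·a⁻¹
Ordering by g·m⁻²·a⁻¹: zinc (61.7) > copper (46.6)

zinc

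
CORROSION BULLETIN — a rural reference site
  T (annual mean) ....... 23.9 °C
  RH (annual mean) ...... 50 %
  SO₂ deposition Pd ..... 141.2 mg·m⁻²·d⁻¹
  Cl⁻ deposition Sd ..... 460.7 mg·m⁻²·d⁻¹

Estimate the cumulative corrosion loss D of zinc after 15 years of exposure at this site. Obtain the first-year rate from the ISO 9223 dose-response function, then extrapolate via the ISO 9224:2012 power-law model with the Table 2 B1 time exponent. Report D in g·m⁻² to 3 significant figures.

D(15) = 451 g·m⁻²

zinc: T>10 °C ⇒ hinge -0.071·(23.9−10) = -0.9869
  Pd branch = 0.0129·Pd^0.44·e^(0.046·RH+f) = 0.4234 μm/a
  Sd branch = 0.0175·Sd^0.57·e^(0.008·RH+0.085·T) = 6.564 μm/a
  r_corr = 0.4234 + 6.564 = 6.988 μm/a
ISO 9224: D(t) = r_corr · t^b with b = 0.813 (zinc, B1)
  D(15) = 6.988 × 15^0.813 = 6.988 × 9.04 = 63.17 μm
  Mass loss = 63.17 μm × 7.14 g/cm³ = 451 g·m⁻²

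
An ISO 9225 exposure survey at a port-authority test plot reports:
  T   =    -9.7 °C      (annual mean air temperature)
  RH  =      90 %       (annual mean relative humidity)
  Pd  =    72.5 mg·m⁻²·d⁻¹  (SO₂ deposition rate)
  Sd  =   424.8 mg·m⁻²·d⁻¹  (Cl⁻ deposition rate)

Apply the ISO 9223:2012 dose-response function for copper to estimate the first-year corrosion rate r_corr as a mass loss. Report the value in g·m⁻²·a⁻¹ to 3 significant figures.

copper: f(T) = +0.126·(T−10) [T≤10 °C] = -2.4822
  sulphur-dioxide contribution → 0.2729 μm/a
  chloride contribution → 0.8337 μm/a
  ⇒ r_corr(copper) = 1.107 μm/a
Convert to mass loss: 1.107 μm/a × 8.96 g/cm³ = 9.916 g·m⁻²·a⁻¹

r_corr = 9.92 g·m⁻²·a⁻¹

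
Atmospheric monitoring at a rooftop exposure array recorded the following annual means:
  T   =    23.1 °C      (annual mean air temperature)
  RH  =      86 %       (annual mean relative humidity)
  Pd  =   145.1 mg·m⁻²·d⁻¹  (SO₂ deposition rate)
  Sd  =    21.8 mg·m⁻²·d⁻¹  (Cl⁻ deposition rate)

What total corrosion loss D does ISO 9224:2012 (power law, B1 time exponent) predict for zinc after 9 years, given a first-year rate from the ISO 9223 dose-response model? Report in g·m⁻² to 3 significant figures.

zinc: T>10 °C ⇒ hinge -0.071·(23.1−10) = -0.9301
  SO₂ term: 0.0129·145.1^0.44·exp(0.046·86-0.9301) = 2.376
  Cl⁻ term: 0.0175·21.8^0.57·exp(0.008·86+0.085·23.1) = 1.437
  r_corr = 2.376 + 1.437 = 3.813 μm/a
ISO 9224: D(t) = r_corr · t^b with b = 0.813 (zinc, B1)
  D(9) = 3.813 × 9^0.813 = 3.813 × 5.968 = 22.76 μm
  Mass loss = 22.76 μm × 7.14 g/cm³ = 162.5 g·m⁻²

D(9) = 162 g·m⁻²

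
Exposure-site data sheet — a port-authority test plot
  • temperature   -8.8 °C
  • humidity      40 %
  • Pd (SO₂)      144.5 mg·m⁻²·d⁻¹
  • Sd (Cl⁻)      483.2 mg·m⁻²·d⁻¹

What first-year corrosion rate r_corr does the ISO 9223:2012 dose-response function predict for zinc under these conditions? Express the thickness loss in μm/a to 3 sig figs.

zinc: T≤10 °C ⇒ hinge +0.038·(-8.8−10) = -0.7144
  Pd branch = 0.0129·Pd^0.44·e^(0.046·RH+f) = 0.3546 μm/a
  Cl⁻ term: 0.0175·483.2^0.57·exp(0.008·40+0.085·-8.8) = 0.3865
  sum: 0.3546 + 0.3865 → r_corr = 0.7411 μm/a

r_corr = 0.741 μm/a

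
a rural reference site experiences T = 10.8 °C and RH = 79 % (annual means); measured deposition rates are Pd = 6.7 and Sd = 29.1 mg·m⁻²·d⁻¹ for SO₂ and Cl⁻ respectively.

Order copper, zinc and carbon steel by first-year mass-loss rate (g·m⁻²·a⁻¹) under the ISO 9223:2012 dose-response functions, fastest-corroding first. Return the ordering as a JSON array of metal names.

copper: temperature factor f = -0.080·(0.8) = -0.0640
  sulphur-dioxide contribution → 0.862 μm/a
  chloride contribution → 0.7429 μm/a
  ⇒ r_corr(copper) = 1.605 μm/a
  mass loss = 1.605 μm/a × 8.96 g/cm³ = 14.38 g·m⁻²·a⁻¹
zinc: T>10 °C ⇒ hinge -0.071·(10.8−10) = -0.0568
  sulphur-dioxide contribution → 1.066 μm/a
  chloride contribution → 0.5631 μm/a
  ⇒ r_corr(zinc) = 1.629 μm/a
  mass loss = 1.629 μm/a × 7.14 g/cm³ = 11.63 g·m⁻²·a⁻¹
carbon steel: T>10 °C ⇒ hinge -0.054·(10.8−10) = -0.0432
  sulphur-dioxide contribution → 22.13 μm/a
  chloride contribution → 17.22 μm/a
  ⇒ r_corr(carbon steel) = 39.35 μm/a
  mass loss = 39.35 μm/a × 7.85 g/cm³ = 308.9 g·m⁻²·a⁻¹
Ordering by g·m⁻²·a⁻¹: carbon steel (309) > copper (14.4) > zinc (11.6)

["carbon steel", "copper", "zinc"]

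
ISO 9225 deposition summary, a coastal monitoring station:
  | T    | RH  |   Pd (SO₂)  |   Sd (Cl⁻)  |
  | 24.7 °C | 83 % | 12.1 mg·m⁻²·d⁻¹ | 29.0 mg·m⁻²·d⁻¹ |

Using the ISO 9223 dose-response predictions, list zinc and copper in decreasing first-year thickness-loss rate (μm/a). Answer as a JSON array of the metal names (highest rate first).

zinc: f(T) = -0.071·(T−10) [T>10 °C] = -1.0437
  Pd branch = 0.0129·Pd^0.44·e^(0.046·RH+f) = 0.6193 μm/a
  Cl⁻ term: 0.0175·29.0^0.57·exp(0.008·83+0.085·24.7) = 1.891
  r_corr = 0.6193 + 1.891 = 2.511 μm/a
copper: f(T) = -0.080·(T−10) [T>10 °C] = -1.1760
  Pd branch = 0.0053·Pd^0.26·e^(0.059·RH+f) = 0.4186 μm/a
  Sd branch = 0.01025·Sd^0.27·e^(0.036·RH+0.049·T) = 1.694 μm/a
  sum: 0.4186 + 1.694 → r_corr = 2.112 μm/a
Ordering by μm/a: zinc (2.51) > copper (2.11)

["zinc", "copper"]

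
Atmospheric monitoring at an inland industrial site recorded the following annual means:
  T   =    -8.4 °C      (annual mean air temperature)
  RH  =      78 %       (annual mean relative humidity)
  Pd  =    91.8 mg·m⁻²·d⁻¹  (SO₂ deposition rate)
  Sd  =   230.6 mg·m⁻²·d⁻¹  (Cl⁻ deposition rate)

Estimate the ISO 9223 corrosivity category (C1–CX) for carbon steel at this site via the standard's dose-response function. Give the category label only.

carbon steel: T≤10 °C ⇒ hinge +0.150·(-8.4−10) = -2.7600
  SO₂ term: 1.77·91.8^0.52·exp(0.02·78-2.7600) = 5.591
  Cl⁻ term: 0.102·230.6^0.62·exp(0.033·78+0.04·-8.4) = 27.89
  sum: 5.591 + 27.89 → r_corr = 33.49 μm/a
Category bounds: 25…50 μm/a bracket r_corr ⇒ C3

C3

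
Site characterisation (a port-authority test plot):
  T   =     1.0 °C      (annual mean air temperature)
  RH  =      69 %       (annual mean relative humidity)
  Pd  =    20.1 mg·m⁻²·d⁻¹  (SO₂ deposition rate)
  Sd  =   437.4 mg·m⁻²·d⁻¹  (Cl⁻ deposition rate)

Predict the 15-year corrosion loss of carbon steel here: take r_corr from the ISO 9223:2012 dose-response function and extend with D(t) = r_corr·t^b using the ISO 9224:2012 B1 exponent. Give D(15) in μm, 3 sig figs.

D(15) = 221 μm

carbon steel: T≤10 °C ⇒ hinge +0.150·(1.0−10) = -1.3500
  sulphur-dioxide contribution → 8.683 μm/a
  chloride contribution → 44.9 μm/a
  total first-year rate 53.58 μm/a
ISO 9224: D(t) = r_corr · t^b with b = 0.523 (carbon steel, B1)
  D(15) = 53.58 × 15^0.523 = 53.58 × 4.122 = 220.8 μm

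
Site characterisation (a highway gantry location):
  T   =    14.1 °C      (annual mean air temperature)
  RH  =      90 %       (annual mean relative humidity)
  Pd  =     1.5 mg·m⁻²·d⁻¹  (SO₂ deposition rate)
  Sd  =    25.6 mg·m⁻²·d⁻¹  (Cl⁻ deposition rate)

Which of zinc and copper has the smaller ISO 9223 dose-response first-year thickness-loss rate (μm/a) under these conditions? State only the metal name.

zinc: f(T) = -0.071·(T−10) [T>10 °C] = -0.2911
  Pd branch = 0.0129·Pd^0.44·e^(0.046·RH+f) = 0.7238 μm/a
  Cl⁻ term: 0.0175·25.6^0.57·exp(0.008·90+0.085·14.1) = 0.7567
  r_corr = 0.7238 + 0.7567 = 1.481 μm/a
copper: temperature factor f = -0.080·(4.1) = -0.3280
  SO₂ term: 0.0053·1.5^0.26·exp(0.059·90-0.3280) = 0.8584
  Cl⁻ term: 0.01025·25.6^0.27·exp(0.036·90+0.049·14.1) = 1.253
  sum: 0.8584 + 1.253 → r_corr = 2.112 μm/a
Ordering by μm/a: copper (2.11) > zinc (1.48)

zinc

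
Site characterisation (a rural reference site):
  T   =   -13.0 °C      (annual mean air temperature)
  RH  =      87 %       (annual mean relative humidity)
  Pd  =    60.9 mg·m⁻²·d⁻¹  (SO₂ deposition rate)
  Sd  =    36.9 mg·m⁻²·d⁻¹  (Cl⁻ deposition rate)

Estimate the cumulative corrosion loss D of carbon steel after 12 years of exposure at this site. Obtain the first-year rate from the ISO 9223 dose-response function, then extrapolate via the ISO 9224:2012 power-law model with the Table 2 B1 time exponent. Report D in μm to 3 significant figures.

D(12) = 46.7 μm

carbon steel: f(T) = +0.150·(T−10) [T≤10 °C] = -3.4500
  sulphur-dioxide contribution → 2.712 μm/a
  chloride contribution → 10.03 μm/a
  total first-year rate 12.74 μm/a
Power-law: D(12) = r_corr · 12^0.523
  D(12) = 12.74 × 12^0.523 = 12.74 × 3.668 = 46.73 μm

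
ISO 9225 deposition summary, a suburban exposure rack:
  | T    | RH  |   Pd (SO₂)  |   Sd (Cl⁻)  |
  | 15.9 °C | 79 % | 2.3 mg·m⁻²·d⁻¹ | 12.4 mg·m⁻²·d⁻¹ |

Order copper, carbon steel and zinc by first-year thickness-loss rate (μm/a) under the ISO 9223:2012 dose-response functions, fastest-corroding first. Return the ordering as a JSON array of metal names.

["carbon steel", "copper", "zinc"]

copper: T>10 °C ⇒ hinge -0.080·(15.9−10) = -0.4720
  Pd branch = 0.0053·Pd^0.26·e^(0.059·RH+f) = 0.4341 μm/a
  Cl⁻ term: 0.01025·12.4^0.27·exp(0.036·79+0.049·15.9) = 0.7576
  sum: 0.4341 + 0.7576 → r_corr = 1.192 μm/a
carbon steel: f(T) = -0.054·(T−10) [T>10 °C] = -0.3186
  Pd branch = 1.77·Pd^0.52·e^(0.02·RH+f) = 9.636 μm/a
  Sd branch = 0.102·Sd^0.62·e^(0.033·RH+0.04·T) = 12.44 μm/a
  sum: 9.636 + 12.44 → r_corr = 22.08 μm/a
zinc: f(T) = -0.071·(T−10) [T>10 °C] = -0.4189
  SO₂ term: 0.0129·2.3^0.44·exp(0.046·79-0.4189) = 0.4635
  Cl⁻ term: 0.0175·12.4^0.57·exp(0.008·79+0.085·15.9) = 0.5342
  sum: 0.4635 + 0.5342 → r_corr = 0.9977 μm/a
Ordering by μm/a: carbon steel (22.1) > copper (1.19) > zinc (0.998)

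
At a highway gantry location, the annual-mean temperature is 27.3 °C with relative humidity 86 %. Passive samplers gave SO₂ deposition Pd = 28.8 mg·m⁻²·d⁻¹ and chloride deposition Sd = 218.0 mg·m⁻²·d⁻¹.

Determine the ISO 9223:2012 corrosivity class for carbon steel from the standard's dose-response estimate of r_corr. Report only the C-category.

C5

carbon steel: T>10 °C ⇒ hinge -0.054·(27.3−10) = -0.9342
  SO₂ term: 1.77·28.8^0.52·exp(0.02·86-0.9342) = 22.29
  Cl⁻ term: 0.102·218.0^0.62·exp(0.033·86+0.04·27.3) = 146.3
  r_corr = 22.29 + 146.3 = 168.6 μm/a
Category bounds: 80…200 μm/a bracket r_corr ⇒ C5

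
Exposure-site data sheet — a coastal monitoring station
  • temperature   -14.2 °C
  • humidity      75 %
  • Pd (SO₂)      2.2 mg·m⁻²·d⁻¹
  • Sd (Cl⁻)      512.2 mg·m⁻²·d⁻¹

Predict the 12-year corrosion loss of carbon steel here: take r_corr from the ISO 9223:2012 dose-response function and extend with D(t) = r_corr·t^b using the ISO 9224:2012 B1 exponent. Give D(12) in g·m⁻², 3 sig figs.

carbon steel: T≤10 °C ⇒ hinge +0.150·(-14.2−10) = -3.6300
  sulphur-dioxide contribution → 0.3169 μm/a
  chloride contribution → 32.86 μm/a
  ⇒ r_corr(carbon steel) = 33.18 μm/a
Long-term exponent b (ISO 9224 Table 2, B1) = 0.523
  D(12) = 33.18 × 12^0.523 = 33.18 × 3.668 = 121.7 μm
  Mass loss = 121.7 μm × 7.85 g/cm³ = 955.2 g·m⁻²

D(12) = 955 g·m⁻²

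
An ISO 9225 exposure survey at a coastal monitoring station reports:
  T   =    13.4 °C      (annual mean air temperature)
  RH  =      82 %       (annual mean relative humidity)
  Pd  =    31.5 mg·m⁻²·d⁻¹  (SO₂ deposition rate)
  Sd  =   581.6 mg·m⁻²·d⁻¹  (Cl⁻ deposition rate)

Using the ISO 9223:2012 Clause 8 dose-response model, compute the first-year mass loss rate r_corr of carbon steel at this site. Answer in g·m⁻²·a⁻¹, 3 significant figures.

carbon steel: T>10 °C ⇒ hinge -0.054·(13.4−10) = -0.1836
  SO₂ term: 1.77·31.5^0.52·exp(0.02·82-0.1836) = 45.67
  Cl⁻ term: 0.102·581.6^0.62·exp(0.033·82+0.04·13.4) = 135.1
  sum: 45.67 + 135.1 → r_corr = 180.8 μm/a
Convert to mass loss: 180.8 μm/a × 7.85 g/cm³ = 1419 g·m⁻²·a⁻¹

r_corr = 1.42e+03 g·m⁻²·a⁻¹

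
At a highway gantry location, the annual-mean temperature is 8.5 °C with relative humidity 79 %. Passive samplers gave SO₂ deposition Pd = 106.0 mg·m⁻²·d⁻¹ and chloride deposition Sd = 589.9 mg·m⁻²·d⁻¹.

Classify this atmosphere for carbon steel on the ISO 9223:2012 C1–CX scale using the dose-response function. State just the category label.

carbon steel: temperature factor f = +0.150·(-1.5) = -0.2250
  SO₂ term: 1.77·106.0^0.52·exp(0.02·79-0.2250) = 77.55
  Sd branch = 0.102·Sd^0.62·e^(0.033·RH+0.04·T) = 101.5 μm/a
  sum: 77.55 + 101.5 → r_corr = 179 μm/a
ISO 9223 Table 2 (carbon steel): 80 < 179 ≤ 200 μm/a ⇒ C5

C5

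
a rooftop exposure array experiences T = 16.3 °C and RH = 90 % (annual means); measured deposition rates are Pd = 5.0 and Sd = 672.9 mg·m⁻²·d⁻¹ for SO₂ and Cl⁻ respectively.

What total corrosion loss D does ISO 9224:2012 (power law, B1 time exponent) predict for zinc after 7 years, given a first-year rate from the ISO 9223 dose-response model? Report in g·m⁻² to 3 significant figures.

zinc: f(T) = -0.071·(T−10) [T>10 °C] = -0.4473
  Pd branch = 0.0129·Pd^0.44·e^(0.046·RH+f) = 1.052 μm/a
  Cl⁻ term: 0.0175·672.9^0.57·exp(0.008·90+0.085·16.3) = 5.88
  sum: 1.052 + 5.88 → r_corr = 6.932 μm/a
Long-term exponent b (ISO 9224 Table 2, B1) = 0.813
  D(7) = 6.932 × 7^0.813 = 6.932 × 4.865 = 33.72 μm
  Mass loss = 33.72 μm × 7.14 g/cm³ = 240.8 g·m⁻²

D(7) = 241 g·m⁻²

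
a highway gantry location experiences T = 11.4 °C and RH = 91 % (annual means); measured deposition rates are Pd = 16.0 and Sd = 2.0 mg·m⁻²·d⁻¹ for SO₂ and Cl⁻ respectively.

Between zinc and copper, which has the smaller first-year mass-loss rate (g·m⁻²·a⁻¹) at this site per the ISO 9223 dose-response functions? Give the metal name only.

zinc

zinc: temperature factor f = -0.071·(1.4) = -0.0994
  sulphur-dioxide contribution → 2.601 μm/a
  chloride contribution → 0.1418 μm/a
  ⇒ r_corr(zinc) = 2.743 μm/a
  mass loss = 2.743 μm/a × 7.14 g/cm³ = 19.59 g·m⁻²·a⁻¹
copper: temperature factor f = -0.080·(1.4) = -0.1120
  sulphur-dioxide contribution → 2.091 μm/a
  chloride contribution → 0.5719 μm/a
  total first-year rate 2.663 μm/a
  mass loss = 2.663 μm/a × 8.96 g/cm³ = 23.86 g·m⁻²·a⁻¹
Ordering by g·m⁻²·a⁻¹: copper (23.9) > zinc (19.6)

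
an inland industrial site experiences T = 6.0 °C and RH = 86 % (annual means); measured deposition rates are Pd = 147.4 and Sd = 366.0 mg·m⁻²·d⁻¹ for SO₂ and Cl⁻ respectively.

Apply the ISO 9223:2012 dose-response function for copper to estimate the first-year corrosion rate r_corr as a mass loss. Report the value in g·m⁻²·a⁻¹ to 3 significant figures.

copper: temperature factor f = +0.126·(-4.0) = -0.5040
  Pd branch = 0.0053·Pd^0.26·e^(0.059·RH+f) = 1.874 μm/a
  Sd branch = 0.01025·Sd^0.27·e^(0.036·RH+0.049·T) = 1.497 μm/a
  r_corr = 1.874 + 1.497 = 3.371 μm/a
Convert to mass loss: 3.371 μm/a × 8.96 g/cm³ = 30.2 g·m⁻²·a⁻¹

r_corr = 30.2 g·m⁻²·a⁻¹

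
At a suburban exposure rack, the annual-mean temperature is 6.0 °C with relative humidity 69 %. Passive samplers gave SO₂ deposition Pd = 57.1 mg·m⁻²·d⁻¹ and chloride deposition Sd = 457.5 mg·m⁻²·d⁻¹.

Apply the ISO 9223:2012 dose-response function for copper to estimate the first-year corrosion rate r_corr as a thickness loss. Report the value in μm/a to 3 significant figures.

copper: temperature factor f = +0.126·(-4.0) = -0.5040
  sulphur-dioxide contribution → 0.5372 μm/a
  chloride contribution → 0.862 μm/a
  total first-year rate 1.399 μm/a

r_corr = 1.40 μm/a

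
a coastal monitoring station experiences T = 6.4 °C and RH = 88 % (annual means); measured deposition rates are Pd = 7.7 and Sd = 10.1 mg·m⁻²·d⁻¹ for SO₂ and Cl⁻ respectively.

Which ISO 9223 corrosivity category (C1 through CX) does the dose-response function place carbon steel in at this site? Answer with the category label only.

C3

carbon steel: f(T) = +0.150·(T−10) [T≤10 °C] = -0.5400
  Pd branch = 1.77·Pd^0.52·e^(0.02·RH+f) = 17.33 μm/a
  Sd branch = 0.102·Sd^0.62·e^(0.033·RH+0.04·T) = 10.08 μm/a
  sum: 17.33 + 10.08 → r_corr = 27.41 μm/a
27.4 μm/a falls in (25, 50] for carbon steel → category C3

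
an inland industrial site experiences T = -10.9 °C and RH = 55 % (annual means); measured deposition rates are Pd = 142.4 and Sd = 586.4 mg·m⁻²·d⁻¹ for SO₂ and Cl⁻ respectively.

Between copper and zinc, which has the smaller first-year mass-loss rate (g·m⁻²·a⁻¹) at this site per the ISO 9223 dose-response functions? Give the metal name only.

copper

copper: f(T) = +0.126·(T−10) [T≤10 °C] = -2.6334
  sulphur-dioxide contribution → 0.03547 μm/a
  chloride contribution → 0.2433 μm/a
  total first-year rate 0.2787 μm/a
  mass loss = 0.2787 μm/a × 8.96 g/cm³ = 2.497 g·m⁻²·a⁻¹
zinc: f(T) = +0.038·(T−10) [T≤10 °C] = -0.7942
  sulphur-dioxide contribution → 0.6486 μm/a
  chloride contribution → 0.407 μm/a
  ⇒ r_corr(zinc) = 1.056 μm/a
  mass loss = 1.056 μm/a × 7.14 g/cm³ = 7.537 g·m⁻²·a⁻¹
Ordering by g·m⁻²·a⁻¹: zinc (7.54) > copper (2.5)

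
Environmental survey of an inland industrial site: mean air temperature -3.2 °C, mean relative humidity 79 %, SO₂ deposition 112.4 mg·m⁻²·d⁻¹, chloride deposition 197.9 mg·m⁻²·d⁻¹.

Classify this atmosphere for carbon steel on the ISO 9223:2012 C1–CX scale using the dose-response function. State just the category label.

carbon steel: f(T) = +0.150·(T−10) [T≤10 °C] = -1.9800
  Pd branch = 1.77·Pd^0.52·e^(0.02·RH+f) = 13.82 μm/a
  Cl⁻ term: 0.102·197.9^0.62·exp(0.033·79+0.04·-3.2) = 32.29
  sum: 13.82 + 32.29 → r_corr = 46.11 μm/a
ISO 9223 Table 2 (carbon steel): 25 < 46.1 ≤ 50 μm/a ⇒ C3

C3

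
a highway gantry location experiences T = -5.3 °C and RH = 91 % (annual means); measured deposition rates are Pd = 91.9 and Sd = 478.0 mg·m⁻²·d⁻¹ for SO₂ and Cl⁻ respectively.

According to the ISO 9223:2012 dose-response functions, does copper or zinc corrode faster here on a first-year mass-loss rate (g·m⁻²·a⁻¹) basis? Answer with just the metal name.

copper: T≤10 °C ⇒ hinge +0.126·(-5.3−10) = -1.9278
  sulphur-dioxide contribution → 0.5361 μm/a
  chloride contribution → 1.107 μm/a
  ⇒ r_corr(copper) = 1.643 μm/a
  mass loss = 1.643 μm/a × 8.96 g/cm³ = 14.72 g·m⁻²·a⁻¹
zinc: temperature factor f = +0.038·(-15.3) = -0.5814
  sulphur-dioxide contribution → 3.467 μm/a
  chloride contribution → 0.7777 μm/a
  total first-year rate 4.244 μm/a
  mass loss = 4.244 μm/a × 7.14 g/cm³ = 30.3 g·m⁻²·a⁻¹
Ordering by g·m⁻²·a⁻¹: zinc (30.3) > copper (14.7)

zinc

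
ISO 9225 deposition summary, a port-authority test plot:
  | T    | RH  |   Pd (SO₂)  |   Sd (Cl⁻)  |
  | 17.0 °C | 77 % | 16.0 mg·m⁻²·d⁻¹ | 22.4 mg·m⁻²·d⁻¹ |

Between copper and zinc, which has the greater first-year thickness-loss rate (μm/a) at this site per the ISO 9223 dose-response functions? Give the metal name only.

copper: T>10 °C ⇒ hinge -0.080·(17.0−10) = -0.5600
  SO₂ term: 0.0053·16.0^0.26·exp(0.059·77-0.5600) = 0.585
  Cl⁻ term: 0.01025·22.4^0.27·exp(0.036·77+0.049·17.0) = 0.8728
  r_corr = 0.585 + 0.8728 = 1.458 μm/a
zinc: T>10 °C ⇒ hinge -0.071·(17.0−10) = -0.4970
  SO₂ term: 0.0129·16.0^0.44·exp(0.046·77-0.4970) = 0.918
  Sd branch = 0.0175·Sd^0.57·e^(0.008·RH+0.085·T) = 0.8086 μm/a
  sum: 0.918 + 0.8086 → r_corr = 1.727 μm/a
Ordering by μm/a: zinc (1.73) > copper (1.46)

zinc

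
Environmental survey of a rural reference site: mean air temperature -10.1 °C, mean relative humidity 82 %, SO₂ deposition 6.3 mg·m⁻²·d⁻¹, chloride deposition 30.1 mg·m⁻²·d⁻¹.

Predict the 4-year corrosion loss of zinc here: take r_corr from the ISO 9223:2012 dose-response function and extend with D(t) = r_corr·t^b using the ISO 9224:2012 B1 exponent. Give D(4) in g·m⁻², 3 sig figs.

zinc: temperature factor f = +0.038·(-20.1) = -0.7638
  Pd branch = 0.0129·Pd^0.44·e^(0.046·RH+f) = 0.5871 μm/a
  Sd branch = 0.0175·Sd^0.57·e^(0.008·RH+0.085·T) = 0.09951 μm/a
  r_corr = 0.5871 + 0.09951 = 0.6867 μm/a
ISO 9224: D(t) = r_corr · t^b with b = 0.813 (zinc, B1)
  D(4) = 0.6867 × 4^0.813 = 0.6867 × 3.087 = 2.119 μm
  Mass loss = 2.119 μm × 7.14 g/cm³ = 15.13 g·m⁻²

D(4) = 15.1 g·m⁻²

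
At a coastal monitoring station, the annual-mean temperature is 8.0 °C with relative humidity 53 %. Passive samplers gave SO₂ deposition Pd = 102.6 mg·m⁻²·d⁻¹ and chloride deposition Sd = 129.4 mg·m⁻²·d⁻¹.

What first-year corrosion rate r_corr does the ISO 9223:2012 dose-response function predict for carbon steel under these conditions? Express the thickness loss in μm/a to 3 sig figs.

carbon steel: f(T) = +0.150·(T−10) [T≤10 °C] = -0.3000
  SO₂ term: 1.77·102.6^0.52·exp(0.02·53-0.3000) = 42.06
  Cl⁻ term: 0.102·129.4^0.62·exp(0.033·53+0.04·8.0) = 16.46
  sum: 42.06 + 16.46 → r_corr = 58.52 μm/a

r_corr = 58.5 μm/a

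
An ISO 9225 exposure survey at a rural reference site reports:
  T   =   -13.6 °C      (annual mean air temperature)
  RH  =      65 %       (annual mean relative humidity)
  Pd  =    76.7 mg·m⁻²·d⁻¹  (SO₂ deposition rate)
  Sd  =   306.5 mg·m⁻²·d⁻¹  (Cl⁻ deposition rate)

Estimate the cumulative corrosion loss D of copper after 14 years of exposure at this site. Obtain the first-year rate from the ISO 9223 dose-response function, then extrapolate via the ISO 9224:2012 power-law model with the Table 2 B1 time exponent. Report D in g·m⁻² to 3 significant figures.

copper: T≤10 °C ⇒ hinge +0.126·(-13.6−10) = -2.9736
  SO₂ term: 0.0053·76.7^0.26·exp(0.059·65-2.9736) = 0.03876
  Cl⁻ term: 0.01025·306.5^0.27·exp(0.036·65+0.049·-13.6) = 0.2564
  sum: 0.03876 + 0.2564 → r_corr = 0.2952 μm/a
Long-term exponent b (ISO 9224 Table 2, B1) = 0.667
  D(14) = 0.2952 × 14^0.667 = 0.2952 × 5.814 = 1.716 μm
  Mass loss = 1.716 μm × 8.96 g/cm³ = 15.38 g·m⁻²

D(14) = 15.4 g·m⁻²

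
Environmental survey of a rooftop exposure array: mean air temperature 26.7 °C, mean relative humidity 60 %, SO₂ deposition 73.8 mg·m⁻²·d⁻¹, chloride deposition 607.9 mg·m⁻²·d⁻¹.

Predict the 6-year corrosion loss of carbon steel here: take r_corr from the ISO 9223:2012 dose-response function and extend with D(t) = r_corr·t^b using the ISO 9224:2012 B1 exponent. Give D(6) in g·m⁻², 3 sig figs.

carbon steel: f(T) = -0.054·(T−10) [T>10 °C] = -0.9018
  SO₂ term: 1.77·73.8^0.52·exp(0.02·60-0.9018) = 22.33
  Cl⁻ term: 0.102·607.9^0.62·exp(0.033·60+0.04·26.7) = 114.4
  r_corr = 22.33 + 114.4 = 136.7 μm/a
Long-term exponent b (ISO 9224 Table 2, B1) = 0.523
  D(6) = 136.7 × 6^0.523 = 136.7 × 2.553 = 348.9 μm
  Mass loss = 348.9 μm × 7.85 g/cm³ = 2739 g·m⁻²

D(6) = 2.74e+03 g·m⁻²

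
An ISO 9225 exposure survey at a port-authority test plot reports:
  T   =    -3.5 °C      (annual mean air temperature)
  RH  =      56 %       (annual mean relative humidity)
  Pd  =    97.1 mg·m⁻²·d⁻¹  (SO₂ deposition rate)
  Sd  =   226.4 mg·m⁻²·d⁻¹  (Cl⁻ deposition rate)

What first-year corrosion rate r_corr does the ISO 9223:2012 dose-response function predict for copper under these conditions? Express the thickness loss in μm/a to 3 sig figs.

copper: temperature factor f = +0.126·(-13.5) = -1.7010
  Pd branch = 0.0053·Pd^0.26·e^(0.059·RH+f) = 0.08652 μm/a
  Sd branch = 0.01025·Sd^0.27·e^(0.036·RH+0.049·T) = 0.2803 μm/a
  r_corr = 0.08652 + 0.2803 = 0.3668 μm/a

r_corr = 0.367 μm/a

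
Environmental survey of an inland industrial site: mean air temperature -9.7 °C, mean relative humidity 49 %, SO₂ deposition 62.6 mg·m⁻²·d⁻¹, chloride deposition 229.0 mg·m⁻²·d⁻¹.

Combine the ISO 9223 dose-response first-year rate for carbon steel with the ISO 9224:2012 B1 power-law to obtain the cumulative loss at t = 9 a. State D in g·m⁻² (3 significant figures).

D(9) = 303 g·m⁻²

carbon steel: T≤10 °C ⇒ hinge +0.150·(-9.7−10) = -2.9550
  sulphur-dioxide contribution → 2.111 μm/a
  chloride contribution → 10.13 μm/a
  total first-year rate 12.24 μm/a
ISO 9224: D(t) = r_corr · t^b with b = 0.523 (carbon steel, B1)
  D(9) = 12.24 × 9^0.523 = 12.24 × 3.156 = 38.61 μm
  Mass loss = 38.61 μm × 7.85 g/cm³ = 303.1 g·m⁻²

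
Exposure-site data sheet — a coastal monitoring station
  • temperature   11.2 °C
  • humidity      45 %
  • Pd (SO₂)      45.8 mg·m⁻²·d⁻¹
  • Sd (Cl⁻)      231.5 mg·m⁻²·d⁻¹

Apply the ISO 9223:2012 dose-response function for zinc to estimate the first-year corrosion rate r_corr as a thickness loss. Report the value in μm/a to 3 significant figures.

zinc: temperature factor f = -0.071·(1.2) = -0.0852
  sulphur-dioxide contribution → 0.5051 μm/a
  chloride contribution → 1.448 μm/a
  ⇒ r_corr(zinc) = 1.953 μm/a

r_corr = 1.95 μm/a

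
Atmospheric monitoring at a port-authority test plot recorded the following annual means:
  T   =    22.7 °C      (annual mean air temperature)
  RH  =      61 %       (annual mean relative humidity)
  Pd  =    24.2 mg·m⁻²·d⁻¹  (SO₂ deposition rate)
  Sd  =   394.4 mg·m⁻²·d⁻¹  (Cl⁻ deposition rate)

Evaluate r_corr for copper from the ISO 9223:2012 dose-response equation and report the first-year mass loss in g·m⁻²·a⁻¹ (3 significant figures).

copper: f(T) = -0.080·(T−10) [T>10 °C] = -1.0160
  SO₂ term: 0.0053·24.2^0.26·exp(0.059·61-1.0160) = 0.1606
  Sd branch = 0.01025·Sd^0.27·e^(0.036·RH+0.049·T) = 1.407 μm/a
  sum: 0.1606 + 1.407 → r_corr = 1.568 μm/a
Convert to mass loss: 1.568 μm/a × 8.96 g/cm³ = 14.05 g·m⁻²·a⁻¹

r_corr = 14.0 g·m⁻²·a⁻¹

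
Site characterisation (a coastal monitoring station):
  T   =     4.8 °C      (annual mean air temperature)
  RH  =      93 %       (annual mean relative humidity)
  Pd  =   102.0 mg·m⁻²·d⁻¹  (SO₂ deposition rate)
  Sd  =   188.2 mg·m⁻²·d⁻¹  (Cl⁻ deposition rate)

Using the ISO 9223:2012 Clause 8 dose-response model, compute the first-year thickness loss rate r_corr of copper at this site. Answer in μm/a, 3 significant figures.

copper: f(T) = +0.126·(T−10) [T≤10 °C] = -0.6552
  sulphur-dioxide contribution → 2.213 μm/a
  chloride contribution → 1.517 μm/a
  ⇒ r_corr(copper) = 3.73 μm/a

r_corr = 3.73 μm/a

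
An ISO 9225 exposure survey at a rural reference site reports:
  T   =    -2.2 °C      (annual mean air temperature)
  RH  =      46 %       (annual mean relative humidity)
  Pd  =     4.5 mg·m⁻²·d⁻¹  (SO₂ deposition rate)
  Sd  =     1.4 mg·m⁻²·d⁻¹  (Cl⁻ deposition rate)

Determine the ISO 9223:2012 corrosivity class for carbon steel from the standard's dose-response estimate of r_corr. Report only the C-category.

carbon steel: temperature factor f = +0.150·(-12.2) = -1.8300
  SO₂ term: 1.77·4.5^0.52·exp(0.02·46-1.8300) = 1.558
  Cl⁻ term: 0.102·1.4^0.62·exp(0.033·46+0.04·-2.2) = 0.5251
  sum: 1.558 + 0.5251 → r_corr = 2.083 μm/a
Category bounds: 1.3…25 μm/a bracket r_corr ⇒ C2

C2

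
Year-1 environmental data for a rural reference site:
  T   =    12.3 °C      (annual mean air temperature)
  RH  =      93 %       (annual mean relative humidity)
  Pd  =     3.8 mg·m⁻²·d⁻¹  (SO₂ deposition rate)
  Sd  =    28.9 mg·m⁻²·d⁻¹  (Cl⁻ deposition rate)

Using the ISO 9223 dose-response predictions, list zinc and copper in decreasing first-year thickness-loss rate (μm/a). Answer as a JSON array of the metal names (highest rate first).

zinc: f(T) = -0.071·(T−10) [T>10 °C] = -0.1633
  SO₂ term: 0.0129·3.8^0.44·exp(0.046·93-0.1633) = 1.421
  Cl⁻ term: 0.0175·28.9^0.57·exp(0.008·93+0.085·12.3) = 0.7127
  sum: 1.421 + 0.7127 → r_corr = 2.134 μm/a
copper: f(T) = -0.080·(T−10) [T>10 °C] = -0.1840
  SO₂ term: 0.0053·3.8^0.26·exp(0.059·93-0.1840) = 1.507
  Sd branch = 0.01025·Sd^0.27·e^(0.036·RH+0.049·T) = 1.321 μm/a
  r_corr = 1.507 + 1.321 = 2.828 μm/a
Ordering by μm/a: copper (2.83) > zinc (2.13)

["copper", "zinc"]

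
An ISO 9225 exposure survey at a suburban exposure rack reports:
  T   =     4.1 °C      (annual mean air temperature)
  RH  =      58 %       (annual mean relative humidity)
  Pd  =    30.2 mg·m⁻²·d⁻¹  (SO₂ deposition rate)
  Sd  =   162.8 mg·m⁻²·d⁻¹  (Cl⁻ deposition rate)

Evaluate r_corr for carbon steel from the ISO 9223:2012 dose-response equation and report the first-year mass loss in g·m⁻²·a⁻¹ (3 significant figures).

carbon steel: T≤10 °C ⇒ hinge +0.150·(4.1−10) = -0.8850
  Pd branch = 1.77·Pd^0.52·e^(0.02·RH+f) = 13.71 μm/a
  Cl⁻ term: 0.102·162.8^0.62·exp(0.033·58+0.04·4.1) = 19.16
  sum: 13.71 + 19.16 → r_corr = 32.86 μm/a
Convert to mass loss: 32.86 μm/a × 7.85 g/cm³ = 258 g·m⁻²·a⁻¹

r_corr = 258 g·m⁻²·a⁻¹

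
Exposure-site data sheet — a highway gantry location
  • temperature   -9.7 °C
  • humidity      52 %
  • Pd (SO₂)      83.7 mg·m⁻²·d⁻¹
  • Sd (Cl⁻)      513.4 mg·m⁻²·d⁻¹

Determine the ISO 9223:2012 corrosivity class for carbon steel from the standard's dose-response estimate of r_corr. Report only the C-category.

C2

carbon steel: f(T) = +0.150·(T−10) [T≤10 °C] = -2.9550
  Pd branch = 1.77·Pd^0.52·e^(0.02·RH+f) = 2.607 μm/a
  Cl⁻ term: 0.102·513.4^0.62·exp(0.033·52+0.04·-9.7) = 18.44
  r_corr = 2.607 + 18.44 = 21.05 μm/a
ISO 9223 Table 2 (carbon steel): 1.3 < 21 ≤ 25 μm/a ⇒ C2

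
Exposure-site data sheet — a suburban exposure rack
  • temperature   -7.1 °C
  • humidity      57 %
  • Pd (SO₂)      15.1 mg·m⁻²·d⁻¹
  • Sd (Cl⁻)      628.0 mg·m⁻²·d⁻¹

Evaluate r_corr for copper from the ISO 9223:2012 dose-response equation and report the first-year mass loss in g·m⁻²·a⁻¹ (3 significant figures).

r_corr = 3.20 g·m⁻²·a⁻¹

copper: T≤10 °C ⇒ hinge +0.126·(-7.1−10) = -2.1546
  SO₂ term: 0.0053·15.1^0.26·exp(0.059·57-2.1546) = 0.03594
  Sd branch = 0.01025·Sd^0.27·e^(0.036·RH+0.049·T) = 0.3208 μm/a
  sum: 0.03594 + 0.3208 → r_corr = 0.3568 μm/a
Convert to mass loss: 0.3568 μm/a × 8.96 g/cm³ = 3.197 g·m⁻²·a⁻¹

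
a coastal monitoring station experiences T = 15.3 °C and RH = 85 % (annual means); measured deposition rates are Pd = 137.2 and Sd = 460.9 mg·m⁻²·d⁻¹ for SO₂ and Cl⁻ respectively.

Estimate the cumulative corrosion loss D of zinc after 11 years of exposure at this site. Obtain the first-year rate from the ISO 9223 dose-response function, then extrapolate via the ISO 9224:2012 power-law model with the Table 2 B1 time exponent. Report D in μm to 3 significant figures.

D(11) = 56.4 μm

zinc: T>10 °C ⇒ hinge -0.071·(15.3−10) = -0.3763
  SO₂ term: 0.0129·137.2^0.44·exp(0.046·85-0.3763) = 3.852
  Cl⁻ term: 0.0175·460.9^0.57·exp(0.008·85+0.085·15.3) = 4.182
  r_corr = 3.852 + 4.182 = 8.034 μm/a
Power-law: D(11) = r_corr · 11^0.813
  D(11) = 8.034 × 11^0.813 = 8.034 × 7.025 = 56.44 μm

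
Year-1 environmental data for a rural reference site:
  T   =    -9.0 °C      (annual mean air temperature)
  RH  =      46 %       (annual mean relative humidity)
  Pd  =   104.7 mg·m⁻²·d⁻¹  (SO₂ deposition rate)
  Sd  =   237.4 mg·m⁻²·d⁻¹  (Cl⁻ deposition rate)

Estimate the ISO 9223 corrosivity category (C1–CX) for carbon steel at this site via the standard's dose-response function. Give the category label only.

C2

carbon steel: T≤10 °C ⇒ hinge +0.150·(-9.0−10) = -2.8500
  SO₂ term: 1.77·104.7^0.52·exp(0.02·46-2.8500) = 2.885
  Cl⁻ term: 0.102·237.4^0.62·exp(0.033·46+0.04·-9.0) = 9.645
  sum: 2.885 + 9.645 → r_corr = 12.53 μm/a
ISO 9223 Table 2 (carbon steel): 1.3 < 12.5 ≤ 25 μm/a ⇒ C2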